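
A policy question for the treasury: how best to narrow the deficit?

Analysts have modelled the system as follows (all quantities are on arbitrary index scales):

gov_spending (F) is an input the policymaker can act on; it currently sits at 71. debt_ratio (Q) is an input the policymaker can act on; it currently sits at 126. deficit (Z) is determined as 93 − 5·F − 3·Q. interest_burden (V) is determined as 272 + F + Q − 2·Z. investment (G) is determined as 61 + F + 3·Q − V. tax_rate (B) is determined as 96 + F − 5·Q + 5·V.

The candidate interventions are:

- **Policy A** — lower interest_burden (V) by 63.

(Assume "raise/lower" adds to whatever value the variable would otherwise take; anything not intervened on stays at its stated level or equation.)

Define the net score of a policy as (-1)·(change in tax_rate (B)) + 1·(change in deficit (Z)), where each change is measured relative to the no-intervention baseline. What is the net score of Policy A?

Baseline:
  F = 71
  Q = 126
  Z = 93 − 5·71 − 3·126 = -640
  V = 272 + 71 + 126 − 2·(-640) = 1749
  B = 96 + 71 − 5·126 + 5·1749 = 8282
Policy A (V − 63):
  F = 71
  Q = 126
  Z = 93 − 5·71 − 3·126 = -640
  V = 272 + 71 + 126 − 2·(-640) (−63 from intervention) = 1686
  B = 96 + 71 − 5·126 + 5·1686 = 7967
ΔB = 7967 − 8282 = -315; ΔZ = -640 − (-640) = 0
Score = (-1)·(-315) + 1·0 = 315

315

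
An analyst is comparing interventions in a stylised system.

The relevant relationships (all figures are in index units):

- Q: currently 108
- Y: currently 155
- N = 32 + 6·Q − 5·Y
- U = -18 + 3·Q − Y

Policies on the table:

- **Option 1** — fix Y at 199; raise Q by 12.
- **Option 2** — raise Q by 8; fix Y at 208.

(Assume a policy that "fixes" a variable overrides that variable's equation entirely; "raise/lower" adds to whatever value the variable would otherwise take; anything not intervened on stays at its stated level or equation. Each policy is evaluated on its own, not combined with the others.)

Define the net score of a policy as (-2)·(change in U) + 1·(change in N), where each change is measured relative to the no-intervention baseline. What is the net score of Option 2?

Baseline:
  Q = 108
  Y = 155
  N = 32 + 6·108 − 5·155 = -95
  U = -18 + 3·108 − 155 = 151
Option 2 (Q + 8, Y := 208):
  Q = 108 + 8 = 116
  Y = 208
  N = 32 + 6·116 − 5·208 = -312
  U = -18 + 3·116 − 208 = 122
ΔU = 122 − 151 = -29; ΔN = -312 − (-95) = -217
Score = (-2)·(-29) + 1·(-217) = -159

-159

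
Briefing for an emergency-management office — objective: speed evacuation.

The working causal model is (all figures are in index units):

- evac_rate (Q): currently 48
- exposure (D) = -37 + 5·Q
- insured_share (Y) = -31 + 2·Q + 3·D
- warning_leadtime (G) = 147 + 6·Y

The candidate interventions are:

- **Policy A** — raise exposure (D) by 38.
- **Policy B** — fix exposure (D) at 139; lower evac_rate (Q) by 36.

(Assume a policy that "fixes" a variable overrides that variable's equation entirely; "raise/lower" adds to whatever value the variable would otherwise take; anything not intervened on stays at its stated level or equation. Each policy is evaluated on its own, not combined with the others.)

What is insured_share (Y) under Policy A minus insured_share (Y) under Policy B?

378

Policy A (D + 38):
  Q = 48
  D = -37 + 5·48 (+38 from intervention) = 241
  Y = -31 + 2·48 + 3·241 = 788
Policy B (D := 139, Q − 36):
  Q = 48 − 36 = 12
  D = 139
  Y = -31 + 2·12 + 3·139 = 410
Y: 788 − 410 = 378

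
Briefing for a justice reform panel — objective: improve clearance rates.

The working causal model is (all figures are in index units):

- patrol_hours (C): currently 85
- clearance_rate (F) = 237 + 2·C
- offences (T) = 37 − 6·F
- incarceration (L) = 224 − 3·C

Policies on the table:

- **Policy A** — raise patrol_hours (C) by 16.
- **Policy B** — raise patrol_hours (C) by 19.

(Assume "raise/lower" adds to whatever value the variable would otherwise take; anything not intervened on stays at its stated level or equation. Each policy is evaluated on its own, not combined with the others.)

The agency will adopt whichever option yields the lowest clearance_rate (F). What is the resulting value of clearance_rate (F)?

439

Policy A (C + 16):
  C = 85 + 16 = 101
  F = 237 + 2·101 = 439
Policy B (C + 19):
  C = 85 + 19 = 104
  F = 237 + 2·104 = 445
Comparing — Policy A: F=439, Policy B: F=445. Lowest is 439 (Policy A).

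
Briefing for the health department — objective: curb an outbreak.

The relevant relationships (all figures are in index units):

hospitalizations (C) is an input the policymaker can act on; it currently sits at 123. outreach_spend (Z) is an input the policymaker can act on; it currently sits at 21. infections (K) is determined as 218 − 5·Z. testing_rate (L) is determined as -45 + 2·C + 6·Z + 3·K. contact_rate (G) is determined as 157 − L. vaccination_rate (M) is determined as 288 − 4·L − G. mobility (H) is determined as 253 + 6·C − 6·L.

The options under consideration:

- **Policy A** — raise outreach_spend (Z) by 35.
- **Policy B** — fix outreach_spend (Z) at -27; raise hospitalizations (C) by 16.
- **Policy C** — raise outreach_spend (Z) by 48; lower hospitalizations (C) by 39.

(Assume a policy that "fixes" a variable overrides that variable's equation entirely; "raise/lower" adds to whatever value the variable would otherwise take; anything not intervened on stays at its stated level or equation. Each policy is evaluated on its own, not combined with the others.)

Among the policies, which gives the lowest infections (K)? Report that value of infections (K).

-127

Policy A (Z + 35):
  Z = 21 + 35 = 56
  K = 218 − 5·56 = -62
Policy B (Z := -27, C + 16):
  Z = -27
  K = 218 − 5·(-27) = 353
Policy C (Z + 48, C − 39):
  Z = 21 + 48 = 69
  K = 218 − 5·69 = -127
Comparing — Policy A: K=-62, Policy B: K=353, Policy C: K=-127. Lowest is -127 (Policy C).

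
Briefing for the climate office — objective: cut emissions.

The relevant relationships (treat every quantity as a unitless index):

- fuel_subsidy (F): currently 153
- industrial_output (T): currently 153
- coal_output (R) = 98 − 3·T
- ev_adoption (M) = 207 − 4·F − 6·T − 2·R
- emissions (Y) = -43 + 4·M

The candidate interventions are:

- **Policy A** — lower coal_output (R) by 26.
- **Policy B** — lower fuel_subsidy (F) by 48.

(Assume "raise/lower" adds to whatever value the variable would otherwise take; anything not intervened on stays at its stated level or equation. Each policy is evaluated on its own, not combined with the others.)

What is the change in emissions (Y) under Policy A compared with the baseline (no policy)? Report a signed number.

208

Baseline:
  F = 153
  T = 153
  R = 98 − 3·153 = -361
  M = 207 − 4·153 − 6·153 − 2·(-361) = -601
  Y = -43 + 4·(-601) = -2447
Policy A (R − 26):
  F = 153
  T = 153
  R = 98 − 3·153 (−26 from intervention) = -387
  M = 207 − 4·153 − 6·153 − 2·(-387) = -549
  Y = -43 + 4·(-549) = -2239
Change in Y: -2239 − (-2447) = 208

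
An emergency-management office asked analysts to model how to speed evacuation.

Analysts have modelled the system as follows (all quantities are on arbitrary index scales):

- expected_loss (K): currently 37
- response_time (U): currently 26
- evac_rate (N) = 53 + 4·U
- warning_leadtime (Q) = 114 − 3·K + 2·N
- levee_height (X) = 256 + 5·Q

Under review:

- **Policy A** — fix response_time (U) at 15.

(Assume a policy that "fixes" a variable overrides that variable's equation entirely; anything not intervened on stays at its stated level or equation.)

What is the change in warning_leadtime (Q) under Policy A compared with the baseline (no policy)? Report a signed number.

Baseline:
  K = 37
  U = 26
  N = 53 + 4·26 = 157
  Q = 114 − 3·37 + 2·157 = 317
Policy A (U := 15):
  K = 37
  U = 15
  N = 53 + 4·15 = 113
  Q = 114 − 3·37 + 2·113 = 229
Change in Q: 229 − 317 = -88

-88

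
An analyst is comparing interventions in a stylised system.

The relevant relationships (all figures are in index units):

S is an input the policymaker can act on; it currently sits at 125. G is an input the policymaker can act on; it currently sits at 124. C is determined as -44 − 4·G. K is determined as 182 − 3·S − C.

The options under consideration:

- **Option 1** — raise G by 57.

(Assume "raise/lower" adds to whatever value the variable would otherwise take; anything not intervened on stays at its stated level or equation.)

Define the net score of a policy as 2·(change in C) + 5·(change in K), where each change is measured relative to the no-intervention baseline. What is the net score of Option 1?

684

Baseline:
  S = 125
  G = 124
  C = -44 − 4·124 = -540
  K = 182 − 3·125 − (-540) = 347
Option 1 (G + 57):
  S = 125
  G = 124 + 57 = 181
  C = -44 − 4·181 = -768
  K = 182 − 3·125 − (-768) = 575
ΔC = -768 − (-540) = -228; ΔK = 575 − 347 = 228
Score = 2·(-228) + 5·228 = 684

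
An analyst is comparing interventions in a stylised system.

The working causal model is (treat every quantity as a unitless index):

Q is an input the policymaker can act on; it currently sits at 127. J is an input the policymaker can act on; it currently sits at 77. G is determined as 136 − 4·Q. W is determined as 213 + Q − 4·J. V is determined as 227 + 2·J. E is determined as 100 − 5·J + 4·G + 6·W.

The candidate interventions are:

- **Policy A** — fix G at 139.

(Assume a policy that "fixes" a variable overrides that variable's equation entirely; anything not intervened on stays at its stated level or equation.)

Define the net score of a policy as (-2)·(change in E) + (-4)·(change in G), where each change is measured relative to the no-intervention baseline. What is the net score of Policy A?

Baseline:
  Q = 127
  J = 77
  G = 136 − 4·127 = -372
  W = 213 + 127 − 4·77 = 32
  E = 100 − 5·77 + 4·(-372) + 6·32 = -1581
Policy A (G := 139):
  Q = 127
  J = 77
  G = 139
  W = 213 + 127 − 4·77 = 32
  E = 100 − 5·77 + 4·139 + 6·32 = 463
ΔE = 463 − (-1581) = 2044; ΔG = 139 − (-372) = 511
Score = (-2)·2044 + (-4)·511 = -6132

-6132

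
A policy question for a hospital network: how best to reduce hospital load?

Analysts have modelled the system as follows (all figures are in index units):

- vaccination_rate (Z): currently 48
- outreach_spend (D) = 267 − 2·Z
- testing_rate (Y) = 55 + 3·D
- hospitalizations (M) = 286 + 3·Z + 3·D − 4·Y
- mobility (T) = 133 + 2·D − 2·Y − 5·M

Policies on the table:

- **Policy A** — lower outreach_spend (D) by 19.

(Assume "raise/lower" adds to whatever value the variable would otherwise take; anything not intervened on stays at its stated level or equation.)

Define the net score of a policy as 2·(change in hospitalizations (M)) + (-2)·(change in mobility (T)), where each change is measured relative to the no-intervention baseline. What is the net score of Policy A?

1900

Baseline:
  Z = 48
  D = 267 − 2·48 = 171
  Y = 55 + 3·171 = 568
  M = 286 + 3·48 + 3·171 − 4·568 = -1329
  T = 133 + 2·171 − 2·568 − 5·(-1329) = 5984
Policy A (D − 19):
  Z = 48
  D = 267 − 2·48 (−19 from intervention) = 152
  Y = 55 + 3·152 = 511
  M = 286 + 3·48 + 3·152 − 4·511 = -1158
  T = 133 + 2·152 − 2·511 − 5·(-1158) = 5205
ΔM = -1158 − (-1329) = 171; ΔT = 5205 − 5984 = -779
Score = 2·171 + (-2)·(-779) = 1900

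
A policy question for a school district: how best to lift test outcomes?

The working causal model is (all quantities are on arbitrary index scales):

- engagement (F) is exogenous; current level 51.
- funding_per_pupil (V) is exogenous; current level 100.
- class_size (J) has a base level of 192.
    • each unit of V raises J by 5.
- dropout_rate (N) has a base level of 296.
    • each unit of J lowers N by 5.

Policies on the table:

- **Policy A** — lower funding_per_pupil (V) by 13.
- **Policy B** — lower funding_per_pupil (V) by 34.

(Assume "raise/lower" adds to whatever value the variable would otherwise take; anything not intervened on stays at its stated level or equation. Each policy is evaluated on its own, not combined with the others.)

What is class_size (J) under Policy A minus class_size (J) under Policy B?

Policy A (V − 13):
  V = 100 − 13 = 87
  J = 192 + 5·87 = 627
Policy B (V − 34):
  V = 100 − 34 = 66
  J = 192 + 5·66 = 522
J: 627 − 522 = 105

105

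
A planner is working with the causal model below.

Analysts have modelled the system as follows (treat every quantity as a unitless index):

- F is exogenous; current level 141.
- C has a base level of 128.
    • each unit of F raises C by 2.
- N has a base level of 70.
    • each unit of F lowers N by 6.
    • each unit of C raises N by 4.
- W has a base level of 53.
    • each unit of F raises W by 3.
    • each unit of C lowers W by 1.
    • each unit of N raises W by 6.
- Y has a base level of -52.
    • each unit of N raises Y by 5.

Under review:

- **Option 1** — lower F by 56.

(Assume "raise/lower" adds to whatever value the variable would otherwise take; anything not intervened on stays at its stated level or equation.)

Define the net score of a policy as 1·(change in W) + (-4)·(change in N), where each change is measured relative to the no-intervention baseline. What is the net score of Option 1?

-280

Baseline:
  F = 141
  C = 128 + 2·141 = 410
  N = 70 − 6·141 + 4·410 = 864
  W = 53 + 3·141 − 410 + 6·864 = 5250
Option 1 (F − 56):
  F = 141 − 56 = 85
  C = 128 + 2·85 = 298
  N = 70 − 6·85 + 4·298 = 752
  W = 53 + 3·85 − 298 + 6·752 = 4522
ΔW = 4522 − 5250 = -728; ΔN = 752 − 864 = -112
Score = 1·(-728) + (-4)·(-112) = -280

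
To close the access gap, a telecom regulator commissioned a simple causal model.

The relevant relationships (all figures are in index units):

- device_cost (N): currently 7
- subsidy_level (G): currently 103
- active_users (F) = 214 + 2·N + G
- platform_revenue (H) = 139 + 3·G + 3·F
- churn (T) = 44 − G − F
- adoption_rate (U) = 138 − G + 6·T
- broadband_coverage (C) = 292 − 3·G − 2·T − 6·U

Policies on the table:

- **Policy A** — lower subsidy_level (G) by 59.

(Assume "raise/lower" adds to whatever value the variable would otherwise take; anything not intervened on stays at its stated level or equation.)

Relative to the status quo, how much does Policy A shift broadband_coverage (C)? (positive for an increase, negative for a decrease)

-4661

Baseline:
  N = 7
  G = 103
  F = 214 + 2·7 + 103 = 331
  T = 44 − 103 − 331 = -390
  U = 138 − 103 + 6·(-390) = -2305
  C = 292 − 3·103 − 2·(-390) − 6·(-2305) = 14593
Policy A (G − 59):
  N = 7
  G = 103 − 59 = 44
  F = 214 + 2·7 + 44 = 272
  T = 44 − 44 − 272 = -272
  U = 138 − 44 + 6·(-272) = -1538
  C = 292 − 3·44 − 2·(-272) − 6·(-1538) = 9932
Change in C: 9932 − 14593 = -4661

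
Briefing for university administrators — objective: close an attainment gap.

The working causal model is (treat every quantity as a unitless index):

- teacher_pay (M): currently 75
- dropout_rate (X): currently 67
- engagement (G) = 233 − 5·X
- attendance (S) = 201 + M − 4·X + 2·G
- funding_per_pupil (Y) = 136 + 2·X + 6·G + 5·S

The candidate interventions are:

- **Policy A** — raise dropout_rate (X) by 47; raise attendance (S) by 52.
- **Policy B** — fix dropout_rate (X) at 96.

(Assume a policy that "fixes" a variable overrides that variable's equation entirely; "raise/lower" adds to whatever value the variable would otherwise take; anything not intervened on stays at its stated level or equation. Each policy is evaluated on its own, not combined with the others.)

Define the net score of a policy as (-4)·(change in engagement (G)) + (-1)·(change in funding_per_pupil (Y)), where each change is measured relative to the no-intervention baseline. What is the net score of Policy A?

5286

Baseline:
  M = 75
  X = 67
  G = 233 − 5·67 = -102
  S = 201 + 75 − 4·67 + 2·(-102) = -196
  Y = 136 + 2·67 + 6·(-102) + 5·(-196) = -1322
Policy A (X + 47, S + 52):
  M = 75
  X = 67 + 47 = 114
  G = 233 − 5·114 = -337
  S = 201 + 75 − 4·114 + 2·(-337) (+52 from intervention) = -802
  Y = 136 + 2·114 + 6·(-337) + 5·(-802) = -5668
ΔG = -337 − (-102) = -235; ΔY = -5668 − (-1322) = -4346
Score = (-4)·(-235) + (-1)·(-4346) = 5286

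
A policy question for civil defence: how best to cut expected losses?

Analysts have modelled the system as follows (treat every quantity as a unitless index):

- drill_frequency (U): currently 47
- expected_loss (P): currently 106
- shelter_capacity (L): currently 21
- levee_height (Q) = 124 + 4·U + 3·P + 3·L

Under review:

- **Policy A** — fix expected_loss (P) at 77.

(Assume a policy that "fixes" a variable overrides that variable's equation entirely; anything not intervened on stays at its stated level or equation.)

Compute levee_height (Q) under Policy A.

606

Policy A (P := 77):
  U = 47
  P = 77
  L = 21
  Q = 124 + 4·47 + 3·77 + 3·21 = 606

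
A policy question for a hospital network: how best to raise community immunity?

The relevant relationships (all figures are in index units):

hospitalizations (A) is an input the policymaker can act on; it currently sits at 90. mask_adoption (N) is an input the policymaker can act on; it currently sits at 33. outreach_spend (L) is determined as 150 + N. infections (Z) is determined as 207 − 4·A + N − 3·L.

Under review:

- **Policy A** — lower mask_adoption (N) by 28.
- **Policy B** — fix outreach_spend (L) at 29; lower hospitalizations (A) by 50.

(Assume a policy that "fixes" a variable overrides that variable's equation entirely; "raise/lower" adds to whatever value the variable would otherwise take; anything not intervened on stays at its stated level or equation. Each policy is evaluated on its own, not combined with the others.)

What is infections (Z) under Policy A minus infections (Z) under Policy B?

Policy A (N − 28):
  A = 90
  N = 33 − 28 = 5
  L = 150 + 5 = 155
  Z = 207 − 4·90 + 5 − 3·155 = -613
Policy B (L := 29, A − 50):
  A = 90 − 50 = 40
  N = 33
  L = 29
  Z = 207 − 4·40 + 33 − 3·29 = -7
Z: -613 − (-7) = -606

-606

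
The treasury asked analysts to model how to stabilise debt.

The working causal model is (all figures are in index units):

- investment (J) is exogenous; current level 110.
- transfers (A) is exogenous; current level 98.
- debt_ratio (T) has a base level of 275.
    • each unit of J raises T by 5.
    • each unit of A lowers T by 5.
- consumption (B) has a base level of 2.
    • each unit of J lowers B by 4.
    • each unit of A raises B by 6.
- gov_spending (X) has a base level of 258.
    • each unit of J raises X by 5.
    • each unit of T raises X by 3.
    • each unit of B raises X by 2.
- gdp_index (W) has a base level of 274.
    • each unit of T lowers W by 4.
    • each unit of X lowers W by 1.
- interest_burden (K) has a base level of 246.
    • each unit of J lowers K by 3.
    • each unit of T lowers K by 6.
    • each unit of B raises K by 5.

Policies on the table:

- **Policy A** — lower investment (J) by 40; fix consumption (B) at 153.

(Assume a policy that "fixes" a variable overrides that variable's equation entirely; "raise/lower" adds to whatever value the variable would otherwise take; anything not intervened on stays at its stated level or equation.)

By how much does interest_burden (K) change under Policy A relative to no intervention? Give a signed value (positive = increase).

Baseline:
  J = 110
  A = 98
  T = 275 + 5·110 − 5·98 = 335
  B = 2 − 4·110 + 6·98 = 150
  K = 246 − 3·110 − 6·335 + 5·150 = -1344
Policy A (J − 40, B := 153):
  J = 110 − 40 = 70
  A = 98
  T = 275 + 5·70 − 5·98 = 135
  B = 153
  K = 246 − 3·70 − 6·135 + 5·153 = -9
Change in K: -9 − (-1344) = 1335

1335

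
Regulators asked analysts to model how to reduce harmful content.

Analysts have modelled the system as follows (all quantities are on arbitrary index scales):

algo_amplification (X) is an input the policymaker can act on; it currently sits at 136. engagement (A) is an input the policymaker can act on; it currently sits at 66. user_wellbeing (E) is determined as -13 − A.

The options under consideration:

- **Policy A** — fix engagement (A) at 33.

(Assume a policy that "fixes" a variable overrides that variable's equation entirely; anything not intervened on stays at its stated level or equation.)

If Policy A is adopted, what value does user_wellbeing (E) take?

Policy A (A := 33):
  A = 33
  E = -13 − 33 = -46

-46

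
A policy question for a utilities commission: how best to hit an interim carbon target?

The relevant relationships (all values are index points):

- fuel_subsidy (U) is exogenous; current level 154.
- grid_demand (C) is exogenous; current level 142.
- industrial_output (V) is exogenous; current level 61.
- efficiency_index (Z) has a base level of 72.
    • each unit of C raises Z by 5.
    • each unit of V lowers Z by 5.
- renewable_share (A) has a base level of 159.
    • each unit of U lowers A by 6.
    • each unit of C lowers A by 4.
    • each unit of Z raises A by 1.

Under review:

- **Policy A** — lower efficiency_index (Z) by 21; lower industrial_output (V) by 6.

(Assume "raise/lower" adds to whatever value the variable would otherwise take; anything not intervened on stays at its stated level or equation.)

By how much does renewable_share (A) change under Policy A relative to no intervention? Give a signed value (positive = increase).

9

Baseline:
  U = 154
  C = 142
  V = 61
  Z = 72 + 5·142 − 5·61 = 477
  A = 159 − 6·154 − 4·142 + 477 = -856
Policy A (Z − 21, V − 6):
  U = 154
  C = 142
  V = 61 − 6 = 55
  Z = 72 + 5·142 − 5·55 (−21 from intervention) = 486
  A = 159 − 6·154 − 4·142 + 486 = -847
Change in A: -847 − (-856) = 9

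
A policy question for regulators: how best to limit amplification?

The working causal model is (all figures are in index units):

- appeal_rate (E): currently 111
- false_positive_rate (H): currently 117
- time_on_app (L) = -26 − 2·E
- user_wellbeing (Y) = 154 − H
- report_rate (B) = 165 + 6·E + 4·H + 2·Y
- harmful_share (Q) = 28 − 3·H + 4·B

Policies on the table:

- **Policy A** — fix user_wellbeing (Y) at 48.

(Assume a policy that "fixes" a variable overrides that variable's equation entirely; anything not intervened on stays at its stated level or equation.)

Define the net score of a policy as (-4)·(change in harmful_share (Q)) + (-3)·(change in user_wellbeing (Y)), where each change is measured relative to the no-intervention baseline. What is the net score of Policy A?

-385

Baseline:
  E = 111
  H = 117
  Y = 154 − 117 = 37
  B = 165 + 6·111 + 4·117 + 2·37 = 1373
  Q = 28 − 3·117 + 4·1373 = 5169
Policy A (Y := 48):
  E = 111
  H = 117
  Y = 48
  B = 165 + 6·111 + 4·117 + 2·48 = 1395
  Q = 28 − 3·117 + 4·1395 = 5257
ΔQ = 5257 − 5169 = 88; ΔY = 48 − 37 = 11
Score = (-4)·88 + (-3)·11 = -385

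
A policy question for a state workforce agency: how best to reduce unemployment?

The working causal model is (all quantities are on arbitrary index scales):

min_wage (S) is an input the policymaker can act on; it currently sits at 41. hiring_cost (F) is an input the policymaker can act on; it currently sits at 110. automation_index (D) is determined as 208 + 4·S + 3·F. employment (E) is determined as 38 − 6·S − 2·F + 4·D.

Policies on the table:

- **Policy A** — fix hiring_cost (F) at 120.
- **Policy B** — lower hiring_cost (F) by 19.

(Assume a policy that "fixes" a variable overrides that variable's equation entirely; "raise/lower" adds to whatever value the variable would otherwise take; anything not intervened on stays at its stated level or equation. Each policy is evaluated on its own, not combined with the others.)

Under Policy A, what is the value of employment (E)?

2480

Policy A (F := 120):
  S = 41
  F = 120
  D = 208 + 4·41 + 3·120 = 732
  E = 38 − 6·41 − 2·120 + 4·732 = 2480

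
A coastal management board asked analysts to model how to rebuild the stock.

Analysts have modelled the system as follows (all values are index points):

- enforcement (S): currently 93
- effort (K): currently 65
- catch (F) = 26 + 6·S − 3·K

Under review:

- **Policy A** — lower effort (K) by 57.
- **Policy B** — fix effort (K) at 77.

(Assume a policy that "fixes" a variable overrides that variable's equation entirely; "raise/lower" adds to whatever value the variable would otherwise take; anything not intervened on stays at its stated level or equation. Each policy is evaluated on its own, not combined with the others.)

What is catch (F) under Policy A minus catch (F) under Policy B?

207

Policy A (K − 57):
  S = 93
  K = 65 − 57 = 8
  F = 26 + 6·93 − 3·8 = 560
Policy B (K := 77):
  S = 93
  K = 77
  F = 26 + 6·93 − 3·77 = 353
F: 560 − 353 = 207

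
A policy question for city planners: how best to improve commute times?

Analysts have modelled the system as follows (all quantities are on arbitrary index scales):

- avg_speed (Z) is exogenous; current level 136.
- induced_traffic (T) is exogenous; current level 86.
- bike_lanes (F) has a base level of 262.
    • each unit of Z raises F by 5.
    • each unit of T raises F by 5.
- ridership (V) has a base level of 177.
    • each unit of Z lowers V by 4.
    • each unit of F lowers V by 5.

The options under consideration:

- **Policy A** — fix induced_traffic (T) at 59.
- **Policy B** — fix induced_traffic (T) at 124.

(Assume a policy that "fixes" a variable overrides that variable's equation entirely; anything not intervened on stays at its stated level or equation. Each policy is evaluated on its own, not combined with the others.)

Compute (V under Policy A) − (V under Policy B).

Policy A (T := 59):
  Z = 136
  T = 59
  F = 262 + 5·136 + 5·59 = 1237
  V = 177 − 4·136 − 5·1237 = -6552
Policy B (T := 124):
  Z = 136
  T = 124
  F = 262 + 5·136 + 5·124 = 1562
  V = 177 − 4·136 − 5·1562 = -8177
V: -6552 − (-8177) = 1625

1625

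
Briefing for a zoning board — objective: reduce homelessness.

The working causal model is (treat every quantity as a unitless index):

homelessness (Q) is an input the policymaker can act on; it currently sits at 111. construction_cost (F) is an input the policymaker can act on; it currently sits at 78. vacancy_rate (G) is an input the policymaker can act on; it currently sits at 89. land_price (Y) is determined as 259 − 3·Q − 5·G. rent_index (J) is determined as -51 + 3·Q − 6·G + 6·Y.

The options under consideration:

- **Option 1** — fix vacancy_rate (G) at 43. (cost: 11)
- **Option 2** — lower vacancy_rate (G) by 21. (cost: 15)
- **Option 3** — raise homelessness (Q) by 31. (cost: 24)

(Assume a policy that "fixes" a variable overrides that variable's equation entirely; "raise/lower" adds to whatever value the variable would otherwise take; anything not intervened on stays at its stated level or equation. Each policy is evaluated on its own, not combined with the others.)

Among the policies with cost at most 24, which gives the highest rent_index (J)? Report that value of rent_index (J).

Option 1 (G := 43):
  Q = 111
  G = 43
  Y = 259 − 3·111 − 5·43 = -289
  J = -51 + 3·111 − 6·43 + 6·(-289) = -1710
Option 2 (G − 21):
  Q = 111
  G = 89 − 21 = 68
  Y = 259 − 3·111 − 5·68 = -414
  J = -51 + 3·111 − 6·68 + 6·(-414) = -2610
Option 3 (Q + 31):
  Q = 111 + 31 = 142
  G = 89
  Y = 259 − 3·142 − 5·89 = -612
  J = -51 + 3·142 − 6·89 + 6·(-612) = -3831
Comparing — Option 1: J=-1710, Option 2: J=-2610, Option 3: J=-3831. Highest is -1710 (Option 1).

-1710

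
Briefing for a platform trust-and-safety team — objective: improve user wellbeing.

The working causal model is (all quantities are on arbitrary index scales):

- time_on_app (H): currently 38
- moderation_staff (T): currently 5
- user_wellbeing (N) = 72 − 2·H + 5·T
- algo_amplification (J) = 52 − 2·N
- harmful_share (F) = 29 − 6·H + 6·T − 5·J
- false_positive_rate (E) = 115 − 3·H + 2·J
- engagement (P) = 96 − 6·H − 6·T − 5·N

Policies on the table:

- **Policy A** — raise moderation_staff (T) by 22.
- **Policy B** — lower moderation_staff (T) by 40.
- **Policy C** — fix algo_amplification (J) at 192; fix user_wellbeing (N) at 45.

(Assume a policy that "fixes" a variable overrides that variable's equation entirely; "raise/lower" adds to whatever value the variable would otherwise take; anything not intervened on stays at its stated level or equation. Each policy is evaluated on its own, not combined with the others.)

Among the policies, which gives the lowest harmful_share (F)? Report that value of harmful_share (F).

-2459

Policy A (T + 22):
  H = 38
  T = 5 + 22 = 27
  N = 72 − 2·38 + 5·27 = 131
  J = 52 − 2·131 = -210
  F = 29 − 6·38 + 6·27 − 5·(-210) = 1013
Policy B (T − 40):
  H = 38
  T = 5 − 40 = -35
  N = 72 − 2·38 + 5·(-35) = -179
  J = 52 − 2·(-179) = 410
  F = 29 − 6·38 + 6·(-35) − 5·410 = -2459
Policy C (J := 192, N := 45):
  H = 38
  T = 5
  N = 45
  J = 192
  F = 29 − 6·38 + 6·5 − 5·192 = -1129
Comparing — Policy A: F=1013, Policy B: F=-2459, Policy C: F=-1129. Lowest is -2459 (Policy B).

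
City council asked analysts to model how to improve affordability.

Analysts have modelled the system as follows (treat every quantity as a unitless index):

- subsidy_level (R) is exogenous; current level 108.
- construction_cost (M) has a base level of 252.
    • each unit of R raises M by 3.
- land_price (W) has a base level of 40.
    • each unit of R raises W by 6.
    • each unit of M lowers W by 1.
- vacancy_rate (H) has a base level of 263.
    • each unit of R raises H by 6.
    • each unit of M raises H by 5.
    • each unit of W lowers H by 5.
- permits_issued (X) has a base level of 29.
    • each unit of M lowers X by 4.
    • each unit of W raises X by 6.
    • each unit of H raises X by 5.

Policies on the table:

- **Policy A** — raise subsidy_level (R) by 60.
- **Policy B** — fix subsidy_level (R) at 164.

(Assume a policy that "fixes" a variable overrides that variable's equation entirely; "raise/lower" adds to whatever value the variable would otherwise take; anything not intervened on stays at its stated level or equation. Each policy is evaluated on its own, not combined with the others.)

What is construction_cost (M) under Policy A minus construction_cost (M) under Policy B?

12

Policy A (R + 60):
  R = 108 + 60 = 168
  M = 252 + 3·168 = 756
Policy B (R := 164):
  R = 164
  M = 252 + 3·164 = 744
M: 756 − 744 = 12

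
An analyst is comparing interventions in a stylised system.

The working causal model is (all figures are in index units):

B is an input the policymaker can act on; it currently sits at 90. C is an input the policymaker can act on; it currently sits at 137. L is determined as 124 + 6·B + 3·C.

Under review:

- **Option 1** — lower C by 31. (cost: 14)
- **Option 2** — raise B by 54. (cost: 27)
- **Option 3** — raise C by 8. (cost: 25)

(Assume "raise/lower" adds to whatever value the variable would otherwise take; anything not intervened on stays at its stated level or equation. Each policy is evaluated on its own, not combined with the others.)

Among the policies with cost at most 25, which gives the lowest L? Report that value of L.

Option 1 (C − 31):
  B = 90
  C = 137 − 31 = 106
  L = 124 + 6·90 + 3·106 = 982
Option 3 (C + 8):
  B = 90
  C = 137 + 8 = 145
  L = 124 + 6·90 + 3·145 = 1099
Comparing — Option 1: L=982, Option 3: L=1099. Lowest is 982 (Option 1).

982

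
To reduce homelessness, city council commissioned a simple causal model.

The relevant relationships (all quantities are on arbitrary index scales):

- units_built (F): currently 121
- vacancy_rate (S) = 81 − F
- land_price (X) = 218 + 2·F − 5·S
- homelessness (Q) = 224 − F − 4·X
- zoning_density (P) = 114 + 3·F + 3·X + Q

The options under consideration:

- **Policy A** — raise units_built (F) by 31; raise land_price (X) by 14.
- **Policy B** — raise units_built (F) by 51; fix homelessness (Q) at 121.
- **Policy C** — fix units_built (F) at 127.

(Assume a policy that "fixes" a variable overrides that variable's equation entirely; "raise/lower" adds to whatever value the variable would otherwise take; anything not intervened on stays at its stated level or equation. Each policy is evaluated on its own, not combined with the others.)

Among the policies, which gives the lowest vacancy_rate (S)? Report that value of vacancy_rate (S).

Policy A (F + 31, X + 14):
  F = 121 + 31 = 152
  S = 81 − 152 = -71
Policy B (F + 51, Q := 121):
  F = 121 + 51 = 172
  S = 81 − 172 = -91
Policy C (F := 127):
  F = 127
  S = 81 − 127 = -46
Comparing — Policy A: S=-71, Policy B: S=-91, Policy C: S=-46. Lowest is -91 (Policy B).

-91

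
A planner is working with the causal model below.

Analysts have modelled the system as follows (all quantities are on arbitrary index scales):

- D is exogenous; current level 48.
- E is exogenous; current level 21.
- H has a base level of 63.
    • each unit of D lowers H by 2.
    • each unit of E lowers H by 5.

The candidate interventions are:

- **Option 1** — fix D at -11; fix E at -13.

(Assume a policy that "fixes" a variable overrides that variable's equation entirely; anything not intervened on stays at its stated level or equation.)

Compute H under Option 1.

150

Option 1 (D := -11, E := -13):
  D = -11
  E = -13
  H = 63 − 2·(-11) − 5·(-13) = 150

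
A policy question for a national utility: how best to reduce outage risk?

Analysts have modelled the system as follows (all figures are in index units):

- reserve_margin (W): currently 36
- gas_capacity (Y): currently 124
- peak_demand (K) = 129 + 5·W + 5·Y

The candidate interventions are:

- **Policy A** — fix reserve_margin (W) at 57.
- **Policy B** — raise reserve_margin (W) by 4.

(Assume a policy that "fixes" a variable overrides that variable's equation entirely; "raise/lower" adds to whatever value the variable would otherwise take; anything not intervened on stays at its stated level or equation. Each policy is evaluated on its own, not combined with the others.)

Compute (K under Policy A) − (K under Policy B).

85

Policy A (W := 57):
  W = 57
  Y = 124
  K = 129 + 5·57 + 5·124 = 1034
Policy B (W + 4):
  W = 36 + 4 = 40
  Y = 124
  K = 129 + 5·40 + 5·124 = 949
K: 1034 − 949 = 85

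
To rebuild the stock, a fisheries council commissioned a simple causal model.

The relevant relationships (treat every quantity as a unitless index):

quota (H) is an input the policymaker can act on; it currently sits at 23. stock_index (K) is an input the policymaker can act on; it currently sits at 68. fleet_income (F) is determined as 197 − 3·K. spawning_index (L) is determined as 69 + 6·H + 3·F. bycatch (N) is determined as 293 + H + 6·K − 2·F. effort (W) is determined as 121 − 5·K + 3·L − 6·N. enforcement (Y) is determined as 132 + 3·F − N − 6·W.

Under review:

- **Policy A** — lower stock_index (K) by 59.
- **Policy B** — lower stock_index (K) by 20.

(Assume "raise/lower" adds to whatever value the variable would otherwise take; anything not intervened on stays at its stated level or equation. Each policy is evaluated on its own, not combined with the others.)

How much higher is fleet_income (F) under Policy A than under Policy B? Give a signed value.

Policy A (K − 59):
  K = 68 − 59 = 9
  F = 197 − 3·9 = 170
Policy B (K − 20):
  K = 68 − 20 = 48
  F = 197 − 3·48 = 53
F: 170 − 53 = 117

117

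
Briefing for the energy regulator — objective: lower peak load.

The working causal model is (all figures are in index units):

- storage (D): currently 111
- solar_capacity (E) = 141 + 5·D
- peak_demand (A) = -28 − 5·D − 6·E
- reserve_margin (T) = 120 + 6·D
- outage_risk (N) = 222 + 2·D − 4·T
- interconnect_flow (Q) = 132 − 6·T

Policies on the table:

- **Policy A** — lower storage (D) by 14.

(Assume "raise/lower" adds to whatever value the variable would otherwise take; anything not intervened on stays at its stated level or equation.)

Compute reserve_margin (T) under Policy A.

Policy A (D − 14):
  D = 111 − 14 = 97
  T = 120 + 6·97 = 702

702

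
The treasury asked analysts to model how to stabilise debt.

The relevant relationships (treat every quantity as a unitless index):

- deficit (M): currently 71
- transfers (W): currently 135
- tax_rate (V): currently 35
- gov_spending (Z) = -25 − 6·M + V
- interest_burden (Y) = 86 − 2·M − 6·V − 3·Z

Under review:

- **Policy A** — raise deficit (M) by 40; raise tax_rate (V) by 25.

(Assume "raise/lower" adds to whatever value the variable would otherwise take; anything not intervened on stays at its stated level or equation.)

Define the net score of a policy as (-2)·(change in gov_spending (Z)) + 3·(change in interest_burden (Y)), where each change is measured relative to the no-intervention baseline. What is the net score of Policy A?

Baseline:
  M = 71
  V = 35
  Z = -25 − 6·71 + 35 = -416
  Y = 86 − 2·71 − 6·35 − 3·(-416) = 982
Policy A (M + 40, V + 25):
  M = 71 + 40 = 111
  V = 35 + 25 = 60
  Z = -25 − 6·111 + 60 = -631
  Y = 86 − 2·111 − 6·60 − 3·(-631) = 1397
ΔZ = -631 − (-416) = -215; ΔY = 1397 − 982 = 415
Score = (-2)·(-215) + 3·415 = 1675

1675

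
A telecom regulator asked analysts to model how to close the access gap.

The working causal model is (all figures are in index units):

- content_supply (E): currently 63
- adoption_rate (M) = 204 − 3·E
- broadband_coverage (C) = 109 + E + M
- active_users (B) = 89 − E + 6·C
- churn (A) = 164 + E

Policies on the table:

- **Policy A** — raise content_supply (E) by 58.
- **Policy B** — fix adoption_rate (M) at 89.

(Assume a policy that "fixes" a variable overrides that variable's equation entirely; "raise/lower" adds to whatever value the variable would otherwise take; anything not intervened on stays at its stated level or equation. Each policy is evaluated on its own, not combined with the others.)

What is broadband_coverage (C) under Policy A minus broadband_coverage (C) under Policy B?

-190

Policy A (E + 58):
  E = 63 + 58 = 121
  M = 204 − 3·121 = -159
  C = 109 + 121 + (-159) = 71
Policy B (M := 89):
  E = 63
  M = 89
  C = 109 + 63 + 89 = 261
C: 71 − 261 = -190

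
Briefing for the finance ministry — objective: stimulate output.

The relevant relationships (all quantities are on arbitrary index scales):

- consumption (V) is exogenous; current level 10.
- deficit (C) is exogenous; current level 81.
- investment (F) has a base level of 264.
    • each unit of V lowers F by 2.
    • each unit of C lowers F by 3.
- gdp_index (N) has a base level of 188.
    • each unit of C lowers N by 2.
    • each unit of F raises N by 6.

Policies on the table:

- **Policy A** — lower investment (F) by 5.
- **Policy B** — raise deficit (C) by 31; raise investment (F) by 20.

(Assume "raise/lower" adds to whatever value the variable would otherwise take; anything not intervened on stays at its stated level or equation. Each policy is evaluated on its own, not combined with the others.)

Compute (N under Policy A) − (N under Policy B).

Policy A (F − 5):
  V = 10
  C = 81
  F = 264 − 2·10 − 3·81 (−5 from intervention) = -4
  N = 188 − 2·81 + 6·(-4) = 2
Policy B (C + 31, F + 20):
  V = 10
  C = 81 + 31 = 112
  F = 264 − 2·10 − 3·112 (+20 from intervention) = -72
  N = 188 − 2·112 + 6·(-72) = -468
N: 2 − (-468) = 470

470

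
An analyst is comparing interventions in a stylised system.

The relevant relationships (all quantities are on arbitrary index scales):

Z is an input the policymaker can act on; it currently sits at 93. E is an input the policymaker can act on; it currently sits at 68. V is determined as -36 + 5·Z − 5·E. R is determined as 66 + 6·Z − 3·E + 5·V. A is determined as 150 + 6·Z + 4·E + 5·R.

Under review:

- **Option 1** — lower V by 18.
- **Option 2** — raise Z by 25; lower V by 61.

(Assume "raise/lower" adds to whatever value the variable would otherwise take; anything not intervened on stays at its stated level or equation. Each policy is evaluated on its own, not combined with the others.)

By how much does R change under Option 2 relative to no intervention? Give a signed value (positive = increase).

Baseline:
  Z = 93
  E = 68
  V = -36 + 5·93 − 5·68 = 89
  R = 66 + 6·93 − 3·68 + 5·89 = 865
Option 2 (Z + 25, V − 61):
  Z = 93 + 25 = 118
  E = 68
  V = -36 + 5·118 − 5·68 (−61 from intervention) = 153
  R = 66 + 6·118 − 3·68 + 5·153 = 1335
Change in R: 1335 − 865 = 470

470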